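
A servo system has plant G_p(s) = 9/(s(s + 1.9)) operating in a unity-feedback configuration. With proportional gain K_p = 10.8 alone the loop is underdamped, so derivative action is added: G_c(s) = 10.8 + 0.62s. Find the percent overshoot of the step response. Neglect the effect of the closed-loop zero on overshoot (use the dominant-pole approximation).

27.6%

Forward path: (10.8 + 0.62s)·9/(s(s+1.9)). The closed-loop characteristic equation is s² + (1.9 + 9·0.62)s + 9·10.8 = 0.
That is s² + 7.48s + 97.2 = 0, so ω_n = 9.859 rad/s and ζ = 7.48/(2·9.859) = 0.3793.
%OS = 100·exp(−πζ/√(1−ζ²)) = 27.6%.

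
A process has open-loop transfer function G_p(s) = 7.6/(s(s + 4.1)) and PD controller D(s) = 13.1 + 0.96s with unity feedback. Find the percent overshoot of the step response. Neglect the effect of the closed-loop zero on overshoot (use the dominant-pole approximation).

11.2%

Forward path: (13.1 + 0.96s)·7.6/(s(s+4.1)). The closed-loop characteristic equation is s² + (4.1 + 7.6·0.96)s + 7.6·13.1 = 0.
That is s² + 11.4s + 99.56 = 0, so ω_n = 9.978 rad/s and ζ = 11.4/(2·9.978) = 0.5711.
%OS = 100·exp(−πζ/√(1−ζ²)) = 11.2%.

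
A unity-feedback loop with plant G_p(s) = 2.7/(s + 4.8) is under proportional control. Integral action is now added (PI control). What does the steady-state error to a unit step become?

0

Adding integral action puts a pole at s = 0 in the forward path, raising the system type to 1; a type-1 loop has zero steady-state error to a step.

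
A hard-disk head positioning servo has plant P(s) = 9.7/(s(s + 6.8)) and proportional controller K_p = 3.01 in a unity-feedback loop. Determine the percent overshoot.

Closed-loop characteristic equation: s² + 6.8s + 29.2 = 0, so ω_n = 5.403 rad/s and ζ = 6.8/(2·5.403) = 0.6292.
%OS = 100·exp(−πζ/√(1−ζ²)) = 100·exp(−π·0.6292/√0.6041) = 7.86%.

7.86%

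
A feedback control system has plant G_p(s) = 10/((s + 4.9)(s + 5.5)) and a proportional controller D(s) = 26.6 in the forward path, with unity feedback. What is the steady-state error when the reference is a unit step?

0.092

The loop is type 0. Static position error constant K_pos = D(0)·G_p(0) = 26.6·0.3711 = 9.87.
Steady-state error to a unit step: e_ss = 1/(1+K_pos) = 1/10.87 = 0.092.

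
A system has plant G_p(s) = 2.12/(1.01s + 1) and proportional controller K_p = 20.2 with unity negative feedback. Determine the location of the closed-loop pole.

Closed loop: T(s) = K_p·G_p/(1+K_p·G_p) = 42.82/(1.01s + 1 + 42.82), with pole at s = −(1 + 42.82)/1.01 = −43.39.

s = -43.39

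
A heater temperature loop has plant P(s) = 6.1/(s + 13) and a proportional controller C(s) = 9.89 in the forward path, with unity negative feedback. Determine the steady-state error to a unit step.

0.177

The loop is type 0. Static position error constant K_pos = C(0)·P(0) = 9.89·0.4692 = 4.641.
Steady-state error to a unit step: e_ss = 1/(1+K_pos) = 1/5.641 = 0.177.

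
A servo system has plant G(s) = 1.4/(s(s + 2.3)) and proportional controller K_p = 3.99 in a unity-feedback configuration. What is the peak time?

The closed-loop denominator s² + 2.3s + 5.586 gives ω_n = √5.586 = 2.363 and ζ = 2.3/(2ω_n) = 0.4866.
Damped frequency ω_d = ω_n√(1−ζ²) = 2.065 rad/s, so peak time T_p = π/ω_d = 1.52 s.

T_p = 1.52 s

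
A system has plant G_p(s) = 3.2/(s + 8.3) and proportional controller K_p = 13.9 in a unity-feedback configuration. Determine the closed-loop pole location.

Closed-loop transfer function: T(s) = K_p·G_p(s)/(1 + K_p·G_p(s)) = 44.48/(s + 8.3 + 44.48) = 44.48/(s + 52.78).
The closed-loop pole is at s = −52.78.

s = -52.78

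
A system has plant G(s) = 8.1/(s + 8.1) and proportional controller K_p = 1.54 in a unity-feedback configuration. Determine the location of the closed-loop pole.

Closed-loop transfer function: T(s) = K_p·G(s)/(1 + K_p·G(s)) = 12.47/(s + 8.1 + 12.47) = 12.47/(s + 20.57).
The closed-loop pole is at s = −20.57.

s = -20.57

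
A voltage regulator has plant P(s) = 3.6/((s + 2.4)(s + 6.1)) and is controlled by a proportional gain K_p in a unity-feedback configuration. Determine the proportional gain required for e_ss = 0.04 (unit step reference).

The loop is type 0, so e_ss(step) = 1/(1 + K_pos) with K_pos = K_p·P(0).
P(0) = 0.2459. Require 1/(1 + K_p·0.2459) = 0.04, so 1 + 0.2459·K_p = 25.
K_p = (25 − 1)/0.2459 = 97.6.

K_p = 97.6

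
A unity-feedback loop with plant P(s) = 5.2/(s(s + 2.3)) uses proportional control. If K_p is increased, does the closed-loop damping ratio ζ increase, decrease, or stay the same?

decrease

ζ = 2.3/(2√(5.2K_p)); increasing K_p raises the denominator, so ζ falls.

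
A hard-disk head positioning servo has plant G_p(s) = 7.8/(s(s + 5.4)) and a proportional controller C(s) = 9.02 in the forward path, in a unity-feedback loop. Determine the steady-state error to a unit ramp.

The loop has one pole at the origin (type 1). Velocity error constant K_v = lim_{s→0} s·C(s)G_p(s) = 9.02·7.8/5.4 = 13.03.
Steady-state error to a unit ramp: e_ss = 1/K_v = 0.0768.

0.0768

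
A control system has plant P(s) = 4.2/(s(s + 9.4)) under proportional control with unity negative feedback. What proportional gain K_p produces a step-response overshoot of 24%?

K_p = 30.7

From %OS = 100·exp(−πζ/√(1−ζ²)) = 24%, ζ = −ln(0.24)/√(π²+ln²(0.24)) = 0.4136.
Characteristic equation s² + 9.4s + 4.2K_p = 0 gives ζ = 9.4/(2√(4.2K_p)).
Setting ζ = 0.4136: √(4.2K_p) = 9.4/(2·0.4136) = 11.36, so K_p = 129.1/4.2 = 30.7.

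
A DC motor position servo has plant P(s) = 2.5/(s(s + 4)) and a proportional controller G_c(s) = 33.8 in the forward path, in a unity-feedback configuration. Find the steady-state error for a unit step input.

The open loop G_c(s)P(s) has a pole at the origin (type 1), so the static position error constant is infinite and e_ss = 1/(1+∞) = 0.

0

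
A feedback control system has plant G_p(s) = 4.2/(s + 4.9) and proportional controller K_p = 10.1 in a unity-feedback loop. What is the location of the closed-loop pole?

s = -47.32

Closed-loop transfer function: T(s) = K_p·G_p(s)/(1 + K_p·G_p(s)) = 42.42/(s + 4.9 + 42.42) = 42.42/(s + 47.32).
The closed-loop pole is at s = −47.32.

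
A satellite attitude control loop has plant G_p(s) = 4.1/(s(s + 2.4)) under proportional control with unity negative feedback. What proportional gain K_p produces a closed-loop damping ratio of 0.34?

K_p = 3.04

Closed-loop characteristic equation: s² + 2.4s + K_p·4.1 = 0.
So ω_n = √(4.1K_p) and 2ζω_n = 2.4, giving ζ = 2.4/(2√(4.1K_p)).
Setting ζ = 0.34: √(4.1K_p) = 2.4/(2·0.34) = 3.529, so K_p = 12.46/4.1 = 3.04.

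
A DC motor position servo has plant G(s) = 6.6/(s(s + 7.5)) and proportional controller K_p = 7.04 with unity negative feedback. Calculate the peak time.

From 1 + K_pG(s) = 0: s² + 7.5s + 46.46 = 0 ⇒ ω_n = 6.816, ζ = 0.5501.
Damped frequency ω_d = ω_n√(1−ζ²) = 5.692 rad/s, so peak time T_p = π/ω_d = 0.552 s.

T_p = 0.552 s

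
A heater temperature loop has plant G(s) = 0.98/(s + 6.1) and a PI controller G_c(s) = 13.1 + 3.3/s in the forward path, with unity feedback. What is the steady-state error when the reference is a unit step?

The open loop G_c(s)G(s) has a pole at the origin (type 1), so the static position error constant is infinite and e_ss = 1/(1+∞) = 0.

0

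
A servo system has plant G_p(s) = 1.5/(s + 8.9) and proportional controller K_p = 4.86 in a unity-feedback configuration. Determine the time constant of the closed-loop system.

Closed-loop transfer function: T(s) = K_p·G_p(s)/(1 + K_p·G_p(s)) = 7.29/(s + 8.9 + 7.29) = 7.29/(s + 16.19).
Time constant τ = 1/16.19 = 0.0618 s.

τ = 0.0618 s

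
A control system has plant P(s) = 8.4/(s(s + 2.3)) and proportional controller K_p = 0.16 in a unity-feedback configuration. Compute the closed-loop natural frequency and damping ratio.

ω_n = 1.16 rad/s, ζ = 0.992

1 + K_p·P(s) = 0 gives s² + 2.3s + 1.344 = 0.
Matching s² + 2ζω_n s + ω_n²: ω_n = √1.344 = 1.159 rad/s and 2ζω_n = 2.3, so ζ = 2.3/(2·1.159) = 0.992.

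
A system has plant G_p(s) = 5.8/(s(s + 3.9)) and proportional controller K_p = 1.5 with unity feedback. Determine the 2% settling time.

From 1 + K_pG_p(s) = 0: s² + 3.9s + 8.7 = 0 ⇒ ω_n = 2.95, ζ = 0.6611.
2% settling time T_s ≈ 4/(ζω_n) = 4/1.95 = 2.05 s.

T_s ≈ 2.05 s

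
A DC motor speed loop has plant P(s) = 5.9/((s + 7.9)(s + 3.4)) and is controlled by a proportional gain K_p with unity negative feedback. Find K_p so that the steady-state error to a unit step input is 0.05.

K_p = 86.5

The loop is type 0, so e_ss(step) = 1/(1 + K_pos) with K_pos = K_p·P(0).
P(0) = 0.2197. Require 1/(1 + K_p·0.2197) = 0.05, so 1 + 0.2197·K_p = 20.
K_p = (20 − 1)/0.2197 = 86.5.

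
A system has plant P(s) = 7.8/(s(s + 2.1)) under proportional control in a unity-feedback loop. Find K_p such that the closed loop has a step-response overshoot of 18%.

From %OS = 100·exp(−πζ/√(1−ζ²)) = 18%, ζ = −ln(0.18)/√(π²+ln²(0.18)) = 0.4791.
Characteristic equation s² + 2.1s + 7.8K_p = 0 gives ζ = 2.1/(2√(7.8K_p)).
Setting ζ = 0.4791: √(7.8K_p) = 2.1/(2·0.4791) = 2.192, so K_p = 4.803/7.8 = 0.616.

K_p = 0.616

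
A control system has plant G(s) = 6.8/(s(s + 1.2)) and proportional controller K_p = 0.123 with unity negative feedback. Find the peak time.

T_p = 4.55 s

From 1 + K_pG(s) = 0: s² + 1.2s + 0.8364 = 0 ⇒ ω_n = 0.9145, ζ = 0.6561.
Damped frequency ω_d = ω_n√(1−ζ²) = 0.6902 rad/s, so peak time T_p = π/ω_d = 4.55 s.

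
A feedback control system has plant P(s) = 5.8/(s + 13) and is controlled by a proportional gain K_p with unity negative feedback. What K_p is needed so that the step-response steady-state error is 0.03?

K_p = 72.5

The loop is type 0, so e_ss(step) = 1/(1 + K_pos) with K_pos = K_p·P(0).
P(0) = 0.4462. Require 1/(1 + K_p·0.4462) = 0.03, so 1 + 0.4462·K_p = 33.33.
K_p = (33.33 − 1)/0.4462 = 72.5.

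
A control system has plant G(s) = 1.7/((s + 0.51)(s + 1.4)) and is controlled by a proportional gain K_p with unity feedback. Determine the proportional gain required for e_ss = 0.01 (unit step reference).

K_p = 41.6

For a type-0 loop with proportional control, e_ss = 1/(1 + K_p·G(0)).
G(0) = 2.381. Require 1/(1 + K_p·2.381) = 0.01, so 1 + 2.381·K_p = 100.
K_p = (100 − 1)/2.381 = 41.6.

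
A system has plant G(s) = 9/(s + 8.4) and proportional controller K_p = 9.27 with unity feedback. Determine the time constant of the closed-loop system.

τ = 0.0109 s

Closed-loop transfer function: T(s) = K_p·G(s)/(1 + K_p·G(s)) = 83.43/(s + 8.4 + 83.43) = 83.43/(s + 91.83).
Time constant τ = 1/91.83 = 0.0109 s.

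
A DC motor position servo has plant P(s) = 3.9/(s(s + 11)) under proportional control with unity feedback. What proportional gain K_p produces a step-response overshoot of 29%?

K_p = 57.7

From %OS = 100·exp(−πζ/√(1−ζ²)) = 29%, ζ = −ln(0.29)/√(π²+ln²(0.29)) = 0.3666.
Characteristic equation s² + 11s + 3.9K_p = 0 gives ζ = 11/(2√(3.9K_p)).
Setting ζ = 0.3666: √(3.9K_p) = 11/(2·0.3666) = 15, so K_p = 225.1/3.9 = 57.7.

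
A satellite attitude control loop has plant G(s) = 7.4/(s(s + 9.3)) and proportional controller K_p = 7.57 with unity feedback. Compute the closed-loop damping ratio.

ζ = 0.621

The closed-loop denominator is s(s+9.3) + 7.57·7.4 = s² + 9.3s + 56.02.
So ω_n² = 56.02 ⇒ ω_n = 7.485 rad/s, and ζ = 9.3/(2ω_n) = 0.621.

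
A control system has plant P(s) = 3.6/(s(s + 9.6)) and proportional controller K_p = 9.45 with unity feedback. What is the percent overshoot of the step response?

1.06%

Closed-loop characteristic equation: s² + 9.6s + 34.02 = 0, so ω_n = 5.833 rad/s and ζ = 9.6/(2·5.833) = 0.823.
%OS = 100·exp(−πζ/√(1−ζ²)) = 100·exp(−π·0.823/√0.3228) = 1.06%.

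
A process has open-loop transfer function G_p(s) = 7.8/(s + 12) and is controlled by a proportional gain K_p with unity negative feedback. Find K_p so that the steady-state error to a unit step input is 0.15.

K_p = 8.72

For a type-0 loop with proportional control, e_ss = 1/(1 + K_p·G_p(0)).
G_p(0) = 0.65. Require 1/(1 + K_p·0.65) = 0.15, so 1 + 0.65·K_p = 6.667.
K_p = (6.667 − 1)/0.65 = 8.72.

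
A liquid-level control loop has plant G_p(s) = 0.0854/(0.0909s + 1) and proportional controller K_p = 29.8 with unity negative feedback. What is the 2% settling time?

Closed loop: T(s) = K_p·G_p/(1+K_p·G_p) = 2.545/(0.0909s + 1 + 2.545), with pole at s = −(1 + 2.545)/0.0909 = −39.
τ = 1/39 = 0.02564 s, so 2% settling time ≈ 4τ = 0.103 s.

T_s ≈ 0.103 s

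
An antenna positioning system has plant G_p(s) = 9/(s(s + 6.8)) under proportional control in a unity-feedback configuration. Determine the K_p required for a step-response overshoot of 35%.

From %OS = 100·exp(−πζ/√(1−ζ²)) = 35%, ζ = −ln(0.35)/√(π²+ln²(0.35)) = 0.3169.
Characteristic equation s² + 6.8s + 9K_p = 0 gives ζ = 6.8/(2√(9K_p)).
Setting ζ = 0.3169: √(9K_p) = 6.8/(2·0.3169) = 10.73, so K_p = 115.1/9 = 12.8.

K_p = 12.8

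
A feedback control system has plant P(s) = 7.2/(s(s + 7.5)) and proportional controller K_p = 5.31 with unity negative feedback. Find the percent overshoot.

9.11%

From 1 + K_pP(s) = 0: s² + 7.5s + 38.23 = 0 ⇒ ω_n = 6.183, ζ = 0.6065.
%OS = 100·exp(−πζ/√(1−ζ²)) = 100·exp(−π·0.6065/√0.6322) = 9.11%.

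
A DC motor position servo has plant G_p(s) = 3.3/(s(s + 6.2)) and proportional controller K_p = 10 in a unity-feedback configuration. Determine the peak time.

The closed-loop denominator s² + 6.2s + 33 gives ω_n = √33 = 5.745 and ζ = 6.2/(2ω_n) = 0.5396.
Damped frequency ω_d = ω_n√(1−ζ²) = 4.836 rad/s, so peak time T_p = π/ω_d = 0.65 s.

T_p = 0.65 s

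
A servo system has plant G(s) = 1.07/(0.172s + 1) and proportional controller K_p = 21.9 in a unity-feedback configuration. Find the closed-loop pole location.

Closed loop: T(s) = K_p·G/(1+K_p·G) = 23.43/(0.172s + 1 + 23.43), with pole at s = −(1 + 23.43)/0.172 = −142.1.

s = -142.1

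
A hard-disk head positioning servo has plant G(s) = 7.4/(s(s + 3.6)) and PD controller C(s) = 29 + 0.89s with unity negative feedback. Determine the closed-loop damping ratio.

ζ = 0.348

Forward path: (29 + 0.89s)·7.4/(s(s+3.6)). The closed-loop characteristic equation is s² + (3.6 + 7.4·0.89)s + 7.4·29 = 0.
That is s² + 10.19s + 214.6 = 0, so ω_n = 14.65 rad/s and ζ = 10.19/(2·14.65) = 0.3477.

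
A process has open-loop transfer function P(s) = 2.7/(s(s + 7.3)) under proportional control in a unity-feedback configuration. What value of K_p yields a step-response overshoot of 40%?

From %OS = 100·exp(−πζ/√(1−ζ²)) = 40%, ζ = −ln(0.4)/√(π²+ln²(0.4)) = 0.28.
Characteristic equation s² + 7.3s + 2.7K_p = 0 gives ζ = 7.3/(2√(2.7K_p)).
Setting ζ = 0.28: √(2.7K_p) = 7.3/(2·0.28) = 13.04, so K_p = 169.9/2.7 = 62.9.

K_p = 62.9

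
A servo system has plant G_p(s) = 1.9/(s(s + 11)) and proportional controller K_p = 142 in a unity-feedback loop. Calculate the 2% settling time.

T_s ≈ 0.727 s

The closed-loop denominator s² + 11s + 269.8 gives ω_n = √269.8 = 16.43 and ζ = 11/(2ω_n) = 0.3348.
2% settling time T_s ≈ 4/(ζω_n) = 4/5.5 = 0.727 s.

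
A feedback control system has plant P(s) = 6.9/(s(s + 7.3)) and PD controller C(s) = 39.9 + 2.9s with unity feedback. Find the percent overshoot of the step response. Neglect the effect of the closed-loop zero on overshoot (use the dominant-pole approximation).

Forward path: (39.9 + 2.9s)·6.9/(s(s+7.3)). The closed-loop characteristic equation is s² + (7.3 + 6.9·2.9)s + 6.9·39.9 = 0.
That is s² + 27.31s + 275.3 = 0, so ω_n = 16.59 rad/s and ζ = 27.31/(2·16.59) = 0.823.
%OS = 100·exp(−πζ/√(1−ζ²)) = 1.06%.

1.06%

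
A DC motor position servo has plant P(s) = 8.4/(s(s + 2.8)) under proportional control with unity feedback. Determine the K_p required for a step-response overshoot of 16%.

K_p = 0.919

From %OS = 100·exp(−πζ/√(1−ζ²)) = 16%, ζ = −ln(0.16)/√(π²+ln²(0.16)) = 0.5039.
Characteristic equation s² + 2.8s + 8.4K_p = 0 gives ζ = 2.8/(2√(8.4K_p)).
Setting ζ = 0.5039: √(8.4K_p) = 2.8/(2·0.5039) = 2.779, so K_p = 7.72/8.4 = 0.919.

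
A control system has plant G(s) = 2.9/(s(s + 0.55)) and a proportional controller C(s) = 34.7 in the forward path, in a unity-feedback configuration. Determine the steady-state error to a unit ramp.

The loop has one pole at the origin (type 1). Velocity error constant K_v = lim_{s→0} s·C(s)G(s) = 34.7·2.9/0.55 = 183.
Steady-state error to a unit ramp: e_ss = 1/K_v = 0.00547.

0.00547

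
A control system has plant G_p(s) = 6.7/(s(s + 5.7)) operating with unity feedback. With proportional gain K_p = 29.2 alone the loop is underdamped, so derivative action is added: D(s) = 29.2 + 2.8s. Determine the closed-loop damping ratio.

Forward path: (29.2 + 2.8s)·6.7/(s(s+5.7)). The closed-loop characteristic equation is s² + (5.7 + 6.7·2.8)s + 6.7·29.2 = 0.
That is s² + 24.46s + 195.6 = 0, so ω_n = 13.99 rad/s and ζ = 24.46/(2·13.99) = 0.8744.

ζ = 0.874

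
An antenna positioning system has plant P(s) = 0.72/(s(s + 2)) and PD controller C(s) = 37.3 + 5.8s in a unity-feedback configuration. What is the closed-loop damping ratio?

ζ = 0.596

Forward path: (37.3 + 5.8s)·0.72/(s(s+2)). The closed-loop characteristic equation is s² + (2 + 0.72·5.8)s + 0.72·37.3 = 0.
That is s² + 6.176s + 26.86 = 0, so ω_n = 5.182 rad/s and ζ = 6.176/(2·5.182) = 0.5959.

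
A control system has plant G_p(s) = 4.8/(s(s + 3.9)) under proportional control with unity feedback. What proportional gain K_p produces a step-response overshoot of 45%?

K_p = 13.1

From %OS = 100·exp(−πζ/√(1−ζ²)) = 45%, ζ = −ln(0.45)/√(π²+ln²(0.45)) = 0.2463.
Characteristic equation s² + 3.9s + 4.8K_p = 0 gives ζ = 3.9/(2√(4.8K_p)).
Setting ζ = 0.2463: √(4.8K_p) = 3.9/(2·0.2463) = 7.916, so K_p = 62.66/4.8 = 13.1.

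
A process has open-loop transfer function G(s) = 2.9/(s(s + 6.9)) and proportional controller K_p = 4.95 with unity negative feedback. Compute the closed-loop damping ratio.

ζ = 0.911

The closed-loop denominator is s(s+6.9) + 4.95·2.9 = s² + 6.9s + 14.36.
So ω_n² = 14.36 ⇒ ω_n = 3.789 rad/s, and ζ = 6.9/(2ω_n) = 0.911.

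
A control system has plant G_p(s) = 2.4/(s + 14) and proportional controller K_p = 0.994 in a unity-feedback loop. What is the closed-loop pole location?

Closed-loop transfer function: T(s) = K_p·G_p(s)/(1 + K_p·G_p(s)) = 2.386/(s + 14 + 2.386) = 2.386/(s + 16.39).
The closed-loop pole is at s = −16.39.

s = -16.39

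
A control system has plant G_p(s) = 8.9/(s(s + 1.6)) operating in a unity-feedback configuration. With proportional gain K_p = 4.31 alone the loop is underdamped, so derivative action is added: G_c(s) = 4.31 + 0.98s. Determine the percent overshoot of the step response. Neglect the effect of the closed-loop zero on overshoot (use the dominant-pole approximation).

0.878%

Forward path: (4.31 + 0.98s)·8.9/(s(s+1.6)). The closed-loop characteristic equation is s² + (1.6 + 8.9·0.98)s + 8.9·4.31 = 0.
That is s² + 10.32s + 38.36 = 0, so ω_n = 6.193 rad/s and ζ = 10.32/(2·6.193) = 0.8333.
%OS = 100·exp(−πζ/√(1−ζ²)) = 0.878%.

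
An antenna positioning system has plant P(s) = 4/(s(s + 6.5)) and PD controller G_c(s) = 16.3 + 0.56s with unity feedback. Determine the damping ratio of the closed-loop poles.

Forward path: (16.3 + 0.56s)·4/(s(s+6.5)). The closed-loop characteristic equation is s² + (6.5 + 4·0.56)s + 4·16.3 = 0.
That is s² + 8.74s + 65.2 = 0, so ω_n = 8.075 rad/s and ζ = 8.74/(2·8.075) = 0.5412.

ζ = 0.541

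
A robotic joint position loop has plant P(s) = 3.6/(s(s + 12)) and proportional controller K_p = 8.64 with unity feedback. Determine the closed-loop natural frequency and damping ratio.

The closed-loop denominator is s(s+12) + 8.64·3.6 = s² + 12s + 31.1.
Matching s² + 2ζω_n s + ω_n²: ω_n = √31.1 = 5.577 rad/s and 2ζω_n = 12, so ζ = 12/(2·5.577) = 1.08.

ω_n = 5.58 rad/s, ζ = 1.08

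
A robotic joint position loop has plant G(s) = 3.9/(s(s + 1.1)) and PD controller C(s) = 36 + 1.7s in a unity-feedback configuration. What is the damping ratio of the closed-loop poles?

Forward path: (36 + 1.7s)·3.9/(s(s+1.1)). The closed-loop characteristic equation is s² + (1.1 + 3.9·1.7)s + 3.9·36 = 0.
That is s² + 7.73s + 140.4 = 0, so ω_n = 11.85 rad/s and ζ = 7.73/(2·11.85) = 0.3262.

ζ = 0.326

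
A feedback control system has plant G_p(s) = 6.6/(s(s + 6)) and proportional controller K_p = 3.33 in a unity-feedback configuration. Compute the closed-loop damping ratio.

ζ = 0.64

1 + K_p·G_p(s) = 0 gives s² + 6s + 21.98 = 0.
So ω_n² = 21.98 ⇒ ω_n = 4.688 rad/s, and ζ = 6/(2ω_n) = 0.64.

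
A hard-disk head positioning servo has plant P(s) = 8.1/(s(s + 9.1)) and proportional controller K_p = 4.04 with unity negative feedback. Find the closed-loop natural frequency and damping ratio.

ω_n = 5.72 rad/s, ζ = 0.795

The closed-loop denominator is s(s+9.1) + 4.04·8.1 = s² + 9.1s + 32.72.
So ω_n² = 32.72 ⇒ ω_n = 5.72 rad/s, and ζ = 9.1/(2ω_n) = 0.795.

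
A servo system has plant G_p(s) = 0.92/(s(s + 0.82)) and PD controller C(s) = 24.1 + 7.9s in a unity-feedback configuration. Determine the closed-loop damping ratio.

Forward path: (24.1 + 7.9s)·0.92/(s(s+0.82)). The closed-loop characteristic equation is s² + (0.82 + 0.92·7.9)s + 0.92·24.1 = 0.
That is s² + 8.088s + 22.17 = 0, so ω_n = 4.709 rad/s and ζ = 8.088/(2·4.709) = 0.8588.

ζ = 0.859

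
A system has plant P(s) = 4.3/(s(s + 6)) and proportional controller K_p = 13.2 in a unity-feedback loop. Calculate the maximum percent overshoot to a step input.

25.6%

The closed-loop denominator s² + 6s + 56.76 gives ω_n = √56.76 = 7.534 and ζ = 6/(2ω_n) = 0.3982.
%OS = 100·exp(−πζ/√(1−ζ²)) = 100·exp(−π·0.3982/√0.8414) = 25.6%.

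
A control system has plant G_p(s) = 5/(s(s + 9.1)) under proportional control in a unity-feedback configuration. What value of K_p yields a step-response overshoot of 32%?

K_p = 35.6

From %OS = 100·exp(−πζ/√(1−ζ²)) = 32%, ζ = −ln(0.32)/√(π²+ln²(0.32)) = 0.341.
Characteristic equation s² + 9.1s + 5K_p = 0 gives ζ = 9.1/(2√(5K_p)).
Setting ζ = 0.341: √(5K_p) = 9.1/(2·0.341) = 13.34, so K_p = 178.1/5 = 35.6.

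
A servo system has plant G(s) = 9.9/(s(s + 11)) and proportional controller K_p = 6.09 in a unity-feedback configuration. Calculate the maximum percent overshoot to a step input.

4.27%

Closed-loop characteristic equation: s² + 11s + 60.29 = 0, so ω_n = 7.765 rad/s and ζ = 11/(2·7.765) = 0.7083.
%OS = 100·exp(−πζ/√(1−ζ²)) = 100·exp(−π·0.7083/√0.4983) = 4.27%.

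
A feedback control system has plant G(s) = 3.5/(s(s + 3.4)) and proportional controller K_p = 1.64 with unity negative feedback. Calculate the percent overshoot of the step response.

4.23%

From 1 + K_pG(s) = 0: s² + 3.4s + 5.74 = 0 ⇒ ω_n = 2.396, ζ = 0.7096.
%OS = 100·exp(−πζ/√(1−ζ²)) = 100·exp(−π·0.7096/√0.4965) = 4.23%.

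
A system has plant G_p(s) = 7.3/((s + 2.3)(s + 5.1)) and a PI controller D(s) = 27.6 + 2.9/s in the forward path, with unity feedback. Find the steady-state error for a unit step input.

0

The open loop D(s)G_p(s) has a pole at the origin (type 1), so the static position error constant is infinite and e_ss = 1/(1+∞) = 0.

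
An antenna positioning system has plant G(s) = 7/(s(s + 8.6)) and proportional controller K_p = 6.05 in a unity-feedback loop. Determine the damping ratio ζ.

ζ = 0.661

With unity feedback the closed-loop characteristic equation is s² + 8.6s + 6.05·7 = s² + 8.6s + 42.35 = 0.
So ω_n² = 42.35 ⇒ ω_n = 6.508 rad/s, and ζ = 8.6/(2ω_n) = 0.661.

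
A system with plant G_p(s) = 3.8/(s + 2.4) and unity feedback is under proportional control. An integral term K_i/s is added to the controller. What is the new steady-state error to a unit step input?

The integrator makes K_pos = lim_{s→0} C(s)G(s) infinite, so e_ss = 1/(1+K_pos) = 0.

0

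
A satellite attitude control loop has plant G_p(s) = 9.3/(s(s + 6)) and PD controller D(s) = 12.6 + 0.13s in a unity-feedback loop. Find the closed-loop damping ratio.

ζ = 0.333

Forward path: (12.6 + 0.13s)·9.3/(s(s+6)). The closed-loop characteristic equation is s² + (6 + 9.3·0.13)s + 9.3·12.6 = 0.
That is s² + 7.209s + 117.2 = 0, so ω_n = 10.82 rad/s and ζ = 7.209/(2·10.82) = 0.333.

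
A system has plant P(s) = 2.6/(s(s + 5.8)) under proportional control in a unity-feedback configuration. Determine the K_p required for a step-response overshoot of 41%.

From %OS = 100·exp(−πζ/√(1−ζ²)) = 41%, ζ = −ln(0.41)/√(π²+ln²(0.41)) = 0.273.
Characteristic equation s² + 5.8s + 2.6K_p = 0 gives ζ = 5.8/(2√(2.6K_p)).
Setting ζ = 0.273: √(2.6K_p) = 5.8/(2·0.273) = 10.62, so K_p = 112.8/2.6 = 43.4.

K_p = 43.4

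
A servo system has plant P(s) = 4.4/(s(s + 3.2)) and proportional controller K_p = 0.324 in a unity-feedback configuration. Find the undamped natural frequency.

1 + K_p·P(s) = 0 gives s² + 3.2s + 1.426 = 0.
Matching s² + 2ζω_n s + ω_n²: ω_n = √1.426 = 1.194 rad/s and 2ζω_n = 3.2, so ζ = 3.2/(2·1.194) = 1.34.

ω_n = 1.19 rad/s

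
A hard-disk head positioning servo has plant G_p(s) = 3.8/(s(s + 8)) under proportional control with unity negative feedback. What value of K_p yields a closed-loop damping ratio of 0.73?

K_p = 7.9

Closed-loop characteristic equation: s² + 8s + K_p·3.8 = 0.
So ω_n = √(3.8K_p) and 2ζω_n = 8, giving ζ = 8/(2√(3.8K_p)).
Setting ζ = 0.73: √(3.8K_p) = 8/(2·0.73) = 5.479, so K_p = 30.02/3.8 = 7.9.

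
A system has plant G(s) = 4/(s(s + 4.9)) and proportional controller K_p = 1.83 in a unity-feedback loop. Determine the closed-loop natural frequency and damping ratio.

The closed-loop denominator is s(s+4.9) + 1.83·4 = s² + 4.9s + 7.32.
Matching s² + 2ζω_n s + ω_n²: ω_n = √7.32 = 2.706 rad/s and 2ζω_n = 4.9, so ζ = 4.9/(2·2.706) = 0.906.

ω_n = 2.71 rad/s, ζ = 0.906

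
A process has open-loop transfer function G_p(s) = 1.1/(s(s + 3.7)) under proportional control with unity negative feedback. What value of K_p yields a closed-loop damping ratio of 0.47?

Closed-loop characteristic equation: s² + 3.7s + K_p·1.1 = 0.
So ω_n = √(1.1K_p) and 2ζω_n = 3.7, giving ζ = 3.7/(2√(1.1K_p)).
Setting ζ = 0.47: √(1.1K_p) = 3.7/(2·0.47) = 3.936, so K_p = 15.49/1.1 = 14.1.

K_p = 14.1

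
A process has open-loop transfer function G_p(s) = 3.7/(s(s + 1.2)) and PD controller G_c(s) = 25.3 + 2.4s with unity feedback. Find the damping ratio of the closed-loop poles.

ζ = 0.521

Forward path: (25.3 + 2.4s)·3.7/(s(s+1.2)). The closed-loop characteristic equation is s² + (1.2 + 3.7·2.4)s + 3.7·25.3 = 0.
That is s² + 10.08s + 93.61 = 0, so ω_n = 9.675 rad/s and ζ = 10.08/(2·9.675) = 0.5209.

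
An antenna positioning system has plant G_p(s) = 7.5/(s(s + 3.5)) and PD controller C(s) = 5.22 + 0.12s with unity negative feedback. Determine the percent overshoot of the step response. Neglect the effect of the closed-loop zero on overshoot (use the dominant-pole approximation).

Forward path: (5.22 + 0.12s)·7.5/(s(s+3.5)). The closed-loop characteristic equation is s² + (3.5 + 7.5·0.12)s + 7.5·5.22 = 0.
That is s² + 4.4s + 39.15 = 0, so ω_n = 6.257 rad/s and ζ = 4.4/(2·6.257) = 0.3516.
%OS = 100·exp(−πζ/√(1−ζ²)) = 30.7%.

30.7%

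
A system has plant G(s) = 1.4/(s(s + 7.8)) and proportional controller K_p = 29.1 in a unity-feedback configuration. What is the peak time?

Closed-loop characteristic equation: s² + 7.8s + 40.74 = 0, so ω_n = 6.383 rad/s and ζ = 7.8/(2·6.383) = 0.611.
Damped frequency ω_d = ω_n√(1−ζ²) = 5.053 rad/s, so peak time T_p = π/ω_d = 0.622 s.

T_p = 0.622 s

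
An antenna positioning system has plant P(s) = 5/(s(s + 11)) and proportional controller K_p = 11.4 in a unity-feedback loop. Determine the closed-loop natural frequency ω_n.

1 + K_p·P(s) = 0 gives s² + 11s + 57 = 0.
So ω_n² = 57 ⇒ ω_n = 7.55 rad/s, and ζ = 11/(2ω_n) = 0.728.

ω_n = 7.55 rad/s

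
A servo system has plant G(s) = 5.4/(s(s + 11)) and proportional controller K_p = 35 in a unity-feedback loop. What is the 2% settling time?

The closed-loop denominator s² + 11s + 189 gives ω_n = √189 = 13.75 and ζ = 11/(2ω_n) = 0.4001.
2% settling time T_s ≈ 4/(ζω_n) = 4/5.5 = 0.727 s.

T_s ≈ 0.727 s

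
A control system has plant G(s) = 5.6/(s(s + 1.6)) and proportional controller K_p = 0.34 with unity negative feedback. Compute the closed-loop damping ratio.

ζ = 0.58

1 + K_p·G(s) = 0 gives s² + 1.6s + 1.904 = 0.
Matching s² + 2ζω_n s + ω_n²: ω_n = √1.904 = 1.38 rad/s and 2ζω_n = 1.6, so ζ = 1.6/(2·1.38) = 0.58.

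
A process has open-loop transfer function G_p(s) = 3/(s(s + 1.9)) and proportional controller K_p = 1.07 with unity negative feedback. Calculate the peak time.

T_p = 2.07 s

From 1 + K_pG_p(s) = 0: s² + 1.9s + 3.21 = 0 ⇒ ω_n = 1.792, ζ = 0.5302.
Damped frequency ω_d = ω_n√(1−ζ²) = 1.519 rad/s, so peak time T_p = π/ω_d = 2.07 s.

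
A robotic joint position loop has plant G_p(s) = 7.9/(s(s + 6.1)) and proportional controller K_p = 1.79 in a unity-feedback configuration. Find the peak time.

The closed-loop denominator s² + 6.1s + 14.14 gives ω_n = √14.14 = 3.76 and ζ = 6.1/(2ω_n) = 0.8111.
Damped frequency ω_d = ω_n√(1−ζ²) = 2.2 rad/s, so peak time T_p = π/ω_d = 1.43 s.

T_p = 1.43 s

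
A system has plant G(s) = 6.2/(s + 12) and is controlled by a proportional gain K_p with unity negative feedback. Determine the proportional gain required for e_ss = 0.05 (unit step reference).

K_p = 36.8

The loop is type 0, so e_ss(step) = 1/(1 + K_pos) with K_pos = K_p·G(0).
G(0) = 0.5167. Require 1/(1 + K_p·0.5167) = 0.05, so 1 + 0.5167·K_p = 20.
K_p = (20 − 1)/0.5167 = 36.8.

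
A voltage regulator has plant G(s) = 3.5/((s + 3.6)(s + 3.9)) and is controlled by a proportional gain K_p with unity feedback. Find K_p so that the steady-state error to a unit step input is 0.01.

For a type-0 loop with proportional control, e_ss = 1/(1 + K_p·G(0)).
G(0) = 0.2493. Require 1/(1 + K_p·0.2493) = 0.01, so 1 + 0.2493·K_p = 100.
K_p = (100 − 1)/0.2493 = 397.

K_p = 397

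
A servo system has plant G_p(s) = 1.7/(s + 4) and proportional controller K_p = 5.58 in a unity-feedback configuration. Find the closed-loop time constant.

τ = 0.0742 s

Closed-loop transfer function: T(s) = K_p·G_p(s)/(1 + K_p·G_p(s)) = 9.486/(s + 4 + 9.486) = 9.486/(s + 13.49).
Time constant τ = 1/13.49 = 0.0742 s.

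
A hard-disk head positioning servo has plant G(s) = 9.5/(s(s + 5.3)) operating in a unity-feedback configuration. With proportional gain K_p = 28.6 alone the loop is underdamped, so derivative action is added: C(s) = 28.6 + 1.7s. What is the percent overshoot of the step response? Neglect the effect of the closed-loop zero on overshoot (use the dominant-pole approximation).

6.78%

Forward path: (28.6 + 1.7s)·9.5/(s(s+5.3)). The closed-loop characteristic equation is s² + (5.3 + 9.5·1.7)s + 9.5·28.6 = 0.
That is s² + 21.45s + 271.7 = 0, so ω_n = 16.48 rad/s and ζ = 21.45/(2·16.48) = 0.6507.
%OS = 100·exp(−πζ/√(1−ζ²)) = 6.78%.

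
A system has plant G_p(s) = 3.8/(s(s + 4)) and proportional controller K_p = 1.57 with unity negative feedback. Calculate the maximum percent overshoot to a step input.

1.13%

Closed-loop characteristic equation: s² + 4s + 5.966 = 0, so ω_n = 2.443 rad/s and ζ = 4/(2·2.443) = 0.8188.
%OS = 100·exp(−πζ/√(1−ζ²)) = 100·exp(−π·0.8188/√0.3295) = 1.13%.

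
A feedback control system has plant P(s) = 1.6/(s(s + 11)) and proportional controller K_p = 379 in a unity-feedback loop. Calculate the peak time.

T_p = 0.131 s

The closed-loop denominator s² + 11s + 606.4 gives ω_n = √606.4 = 24.63 and ζ = 11/(2ω_n) = 0.2233.
Damped frequency ω_d = ω_n√(1−ζ²) = 24 rad/s, so peak time T_p = π/ω_d = 0.131 s.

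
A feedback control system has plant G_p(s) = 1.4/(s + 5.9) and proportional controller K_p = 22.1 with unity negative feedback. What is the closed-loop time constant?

Closed-loop transfer function: T(s) = K_p·G_p(s)/(1 + K_p·G_p(s)) = 30.94/(s + 5.9 + 30.94) = 30.94/(s + 36.84).
Time constant τ = 1/36.84 = 0.0271 s.

τ = 0.0271 s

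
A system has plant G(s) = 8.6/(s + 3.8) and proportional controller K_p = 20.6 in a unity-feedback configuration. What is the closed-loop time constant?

τ = 0.00553 s

Closed-loop transfer function: T(s) = K_p·G(s)/(1 + K_p·G(s)) = 177.2/(s + 3.8 + 177.2) = 177.2/(s + 181).
Time constant τ = 1/181 = 0.00553 s.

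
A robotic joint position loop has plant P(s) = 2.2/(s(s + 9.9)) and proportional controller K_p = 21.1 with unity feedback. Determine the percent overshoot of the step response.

3.61%

The closed-loop denominator s² + 9.9s + 46.42 gives ω_n = √46.42 = 6.813 and ζ = 9.9/(2ω_n) = 0.7265.
%OS = 100·exp(−πζ/√(1−ζ²)) = 100·exp(−π·0.7265/√0.4722) = 3.61%.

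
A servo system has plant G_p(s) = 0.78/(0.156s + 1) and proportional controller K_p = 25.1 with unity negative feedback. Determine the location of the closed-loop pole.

Closed loop: T(s) = K_p·G_p/(1+K_p·G_p) = 19.58/(0.156s + 1 + 19.58), with pole at s = −(1 + 19.58)/0.156 = −131.9.

s = -131.9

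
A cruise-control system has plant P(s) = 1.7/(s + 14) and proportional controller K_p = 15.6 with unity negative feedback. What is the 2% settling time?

T_s ≈ 0.0987 s

Closed-loop transfer function: T(s) = K_p·P(s)/(1 + K_p·P(s)) = 26.52/(s + 14 + 26.52) = 26.52/(s + 40.52).
Time constant τ = 1/40.52 = 0.02468 s, so the 2% settling time is about 4τ = 0.0987 s.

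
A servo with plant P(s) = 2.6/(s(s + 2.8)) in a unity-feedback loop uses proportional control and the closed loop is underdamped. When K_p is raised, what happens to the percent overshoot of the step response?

increase

Characteristic equation s² + 2.8s + K_p·2.6 = 0: raising K_p raises ω_n while 2ζω_n = 2.8 is fixed, so ζ falls and overshoot grows.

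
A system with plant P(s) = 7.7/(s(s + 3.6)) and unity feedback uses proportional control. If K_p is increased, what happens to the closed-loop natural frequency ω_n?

ω_n = √(7.7·K_p), which grows with K_p.

increase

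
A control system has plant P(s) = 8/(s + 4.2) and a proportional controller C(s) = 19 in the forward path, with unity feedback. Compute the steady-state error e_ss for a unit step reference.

0.0269

The loop is type 0. Static position error constant K_pos = C(0)·P(0) = 19·1.905 = 36.19.
Steady-state error to a unit step: e_ss = 1/(1+K_pos) = 1/37.19 = 0.0269.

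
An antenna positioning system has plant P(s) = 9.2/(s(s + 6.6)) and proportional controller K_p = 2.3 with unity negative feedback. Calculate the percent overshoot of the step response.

From 1 + K_pP(s) = 0: s² + 6.6s + 21.16 = 0 ⇒ ω_n = 4.6, ζ = 0.7174.
%OS = 100·exp(−πζ/√(1−ζ²)) = 100·exp(−π·0.7174/√0.4853) = 3.94%.

3.94%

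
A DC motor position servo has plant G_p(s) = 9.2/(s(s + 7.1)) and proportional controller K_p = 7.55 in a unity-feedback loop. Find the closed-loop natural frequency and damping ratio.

ω_n = 8.33 rad/s, ζ = 0.426

1 + K_p·G_p(s) = 0 gives s² + 7.1s + 69.46 = 0.
Matching s² + 2ζω_n s + ω_n²: ω_n = √69.46 = 8.334 rad/s and 2ζω_n = 7.1, so ζ = 7.1/(2·8.334) = 0.426.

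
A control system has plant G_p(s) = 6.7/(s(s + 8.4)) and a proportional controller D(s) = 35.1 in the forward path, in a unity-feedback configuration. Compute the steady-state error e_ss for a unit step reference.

The open loop D(s)G_p(s) has a pole at the origin (type 1), so the static position error constant is infinite and e_ss = 1/(1+∞) = 0.

0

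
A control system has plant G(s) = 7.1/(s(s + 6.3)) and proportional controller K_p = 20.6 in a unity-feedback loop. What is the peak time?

Closed-loop characteristic equation: s² + 6.3s + 146.3 = 0, so ω_n = 12.09 rad/s and ζ = 6.3/(2·12.09) = 0.2605.
Damped frequency ω_d = ω_n√(1−ζ²) = 11.68 rad/s, so peak time T_p = π/ω_d = 0.269 s.

T_p = 0.269 s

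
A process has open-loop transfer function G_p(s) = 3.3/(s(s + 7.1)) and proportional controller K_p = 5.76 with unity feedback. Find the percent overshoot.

From 1 + K_pG_p(s) = 0: s² + 7.1s + 19.01 = 0 ⇒ ω_n = 4.36, ζ = 0.8143.
%OS = 100·exp(−πζ/√(1−ζ²)) = 100·exp(−π·0.8143/√0.337) = 1.22%.

1.22%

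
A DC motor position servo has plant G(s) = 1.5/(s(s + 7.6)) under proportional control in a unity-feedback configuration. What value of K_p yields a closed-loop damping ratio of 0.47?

Closed-loop characteristic equation: s² + 7.6s + K_p·1.5 = 0.
So ω_n = √(1.5K_p) and 2ζω_n = 7.6, giving ζ = 7.6/(2√(1.5K_p)).
Setting ζ = 0.47: √(1.5K_p) = 7.6/(2·0.47) = 8.085, so K_p = 65.37/1.5 = 43.6.

K_p = 43.6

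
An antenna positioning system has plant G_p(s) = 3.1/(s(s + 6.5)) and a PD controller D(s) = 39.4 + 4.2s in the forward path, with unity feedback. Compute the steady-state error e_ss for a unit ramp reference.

The loop has one pole at the origin (type 1). Velocity error constant K_v = lim_{s→0} s·D(s)G_p(s) = 39.4·3.1/6.5 = 18.79.
Steady-state error to a unit ramp: e_ss = 1/K_v = 0.0532.

0.0532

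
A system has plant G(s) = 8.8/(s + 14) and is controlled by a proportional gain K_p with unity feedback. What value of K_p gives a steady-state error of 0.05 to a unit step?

K_p = 30.2

For a type-0 loop with proportional control, e_ss = 1/(1 + K_p·G(0)).
G(0) = 0.6286. Require 1/(1 + K_p·0.6286) = 0.05, so 1 + 0.6286·K_p = 20.
K_p = (20 − 1)/0.6286 = 30.2.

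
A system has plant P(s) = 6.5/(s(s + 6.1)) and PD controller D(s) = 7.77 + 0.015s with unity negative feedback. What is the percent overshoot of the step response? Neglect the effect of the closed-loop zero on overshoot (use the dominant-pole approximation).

21.8%

Forward path: (7.77 + 0.015s)·6.5/(s(s+6.1)). The closed-loop characteristic equation is s² + (6.1 + 6.5·0.015)s + 6.5·7.77 = 0.
That is s² + 6.197s + 50.5 = 0, so ω_n = 7.107 rad/s and ζ = 6.197/(2·7.107) = 0.436.
%OS = 100·exp(−πζ/√(1−ζ²)) = 21.8%.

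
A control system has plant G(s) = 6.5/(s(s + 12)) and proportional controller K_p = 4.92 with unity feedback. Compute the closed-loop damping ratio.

1 + K_p·G(s) = 0 gives s² + 12s + 31.98 = 0.
Matching s² + 2ζω_n s + ω_n²: ω_n = √31.98 = 5.655 rad/s and 2ζω_n = 12, so ζ = 12/(2·5.655) = 1.06.

ζ = 1.06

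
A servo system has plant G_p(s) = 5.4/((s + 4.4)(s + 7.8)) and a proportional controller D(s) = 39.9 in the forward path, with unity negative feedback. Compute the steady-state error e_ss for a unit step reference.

0.137

The loop is type 0. Static position error constant K_pos = D(0)·G_p(0) = 39.9·0.1573 = 6.278.
Steady-state error to a unit step: e_ss = 1/(1+K_pos) = 1/7.278 = 0.137.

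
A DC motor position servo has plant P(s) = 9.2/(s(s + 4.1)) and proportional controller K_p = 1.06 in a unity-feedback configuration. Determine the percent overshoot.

6.5%

From 1 + K_pP(s) = 0: s² + 4.1s + 9.752 = 0 ⇒ ω_n = 3.123, ζ = 0.6565.
%OS = 100·exp(−πζ/√(1−ζ²)) = 100·exp(−π·0.6565/√0.5691) = 6.5%.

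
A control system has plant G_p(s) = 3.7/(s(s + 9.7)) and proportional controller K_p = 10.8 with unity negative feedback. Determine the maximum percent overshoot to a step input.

2.33%

From 1 + K_pG_p(s) = 0: s² + 9.7s + 39.96 = 0 ⇒ ω_n = 6.321, ζ = 0.7672.
%OS = 100·exp(−πζ/√(1−ζ²)) = 100·exp(−π·0.7672/√0.4113) = 2.33%.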